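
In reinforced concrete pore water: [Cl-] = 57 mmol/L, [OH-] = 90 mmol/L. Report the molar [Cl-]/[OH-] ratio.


Threshold parameter = [Cl-] / [OH-] (molar basis; both in mmol/L, so units cancel)
Ratio = 57 / 90 = 0.63

0.63


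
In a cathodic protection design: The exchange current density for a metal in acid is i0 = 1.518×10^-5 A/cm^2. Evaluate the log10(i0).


i0 = 1.518×10^-5 A/cm^2
log10(i0) = -4.819

-4.819


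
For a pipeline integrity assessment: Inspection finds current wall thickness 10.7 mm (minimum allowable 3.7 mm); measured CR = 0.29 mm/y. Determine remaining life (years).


Apply the remaining-life relation: RL = (t_current − t_min) / CR
RL = (10.7 − 3.7) / 0.29 = 7.0 / 0.29 = 24.1 years

24.1 years


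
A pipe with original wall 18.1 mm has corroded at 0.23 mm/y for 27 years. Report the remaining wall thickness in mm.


Remaining wall = original − CR × time
t = 18.1 − 0.23*27 = 18.1 − 6.21 = 11.89 mm

11.89 mm


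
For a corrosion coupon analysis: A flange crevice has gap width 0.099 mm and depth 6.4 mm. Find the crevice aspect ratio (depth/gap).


Aspect ratio = depth / gap
Ratio = 6.4 / 0.099 = 64.6

64.6


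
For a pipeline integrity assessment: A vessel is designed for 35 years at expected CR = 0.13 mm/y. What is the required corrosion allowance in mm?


Corrosion allowance = CR × design life
CA = 0.13 * 35 = 4.55 mm

4.55 mm


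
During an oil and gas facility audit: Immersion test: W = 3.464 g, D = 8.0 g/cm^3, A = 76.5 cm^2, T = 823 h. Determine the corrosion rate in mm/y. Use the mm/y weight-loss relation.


Apply the mm/y weight-loss relation: CR = 87600 * W / (D * A * T)
Numerator: 87600 * 3.464 = 303446.4
Denominator: 8.0 * 76.5 * 823 = 503676.0
CR = 303446.4 / 503676.0 = 0.6025 mm/y

0.6025 mm/y


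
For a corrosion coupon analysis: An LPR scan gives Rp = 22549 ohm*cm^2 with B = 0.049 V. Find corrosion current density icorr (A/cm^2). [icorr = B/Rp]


Apply the Stern-Geary relation: icorr = B / Rp
icorr = 0.049 / 22549 = 2.173×10^-6 A/cm^2

2.173×10^-6 A/cm^2


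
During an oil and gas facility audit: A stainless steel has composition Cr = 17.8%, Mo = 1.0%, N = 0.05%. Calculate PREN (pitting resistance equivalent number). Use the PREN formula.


Apply the PREN formula: PREN = Cr + 3.3*Mo + 16*N
PREN = 17.8 + 3.3*1.0 + 16*0.05
PREN = 17.8 + 3.3 + 0.8 = 21.9

21.9


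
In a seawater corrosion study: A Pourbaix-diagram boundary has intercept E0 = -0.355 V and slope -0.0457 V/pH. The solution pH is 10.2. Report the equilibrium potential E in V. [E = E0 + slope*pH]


Apply the Pourbaix line equation: E = E0 + slope*pH
E = -0.355 + (-0.0457)*10.2 = -0.355 + (-0.46614) = -0.82114 V
Rounded to 3 decimal places: E = -0.821 V

-0.821 V


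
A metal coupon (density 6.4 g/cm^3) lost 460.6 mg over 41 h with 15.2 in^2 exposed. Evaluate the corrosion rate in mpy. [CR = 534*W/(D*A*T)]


Apply the mpy weight-loss relation: CR = 534 * W / (D * A * T)
Numerator: 534 * 460.6 = 245960.4
Denominator: 6.4 * 15.2 * 41 = 3988.48
CR = 245960.4 / 3988.48 = 61.668 mpy

61.668 mpy


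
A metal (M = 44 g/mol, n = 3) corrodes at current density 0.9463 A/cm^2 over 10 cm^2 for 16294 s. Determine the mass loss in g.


Apply Faraday's law: m = i*A*t*M / (n*F)
Total charge passed Q = i*A*t = 0.9463*10*16294 = 154190.122 C
m = Q*M/(n*F) = 154190.122*44/(3*96485) = 23.43841 g

23.43841 g


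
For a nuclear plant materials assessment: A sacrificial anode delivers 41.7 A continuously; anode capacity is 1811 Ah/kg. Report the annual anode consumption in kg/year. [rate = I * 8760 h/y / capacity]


Annual consumption = current * hours per year / capacity
Rate = 41.7 * 8760 / 1811 = 201.7 kg/year

201.7 kg/year


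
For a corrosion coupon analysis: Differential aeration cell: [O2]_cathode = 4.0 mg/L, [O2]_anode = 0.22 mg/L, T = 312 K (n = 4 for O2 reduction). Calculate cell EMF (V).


Apply the Nernst concentration-cell relation: E = (RT/nF)*ln(C_cathode/C_anode)
RT/nF = 8.314*312/(4*96485) = 0.00672117 V
ln(4.0/0.22) = 2.90042
E = 0.00672117 * 2.90042 = 0.01949 V

0.01949 V


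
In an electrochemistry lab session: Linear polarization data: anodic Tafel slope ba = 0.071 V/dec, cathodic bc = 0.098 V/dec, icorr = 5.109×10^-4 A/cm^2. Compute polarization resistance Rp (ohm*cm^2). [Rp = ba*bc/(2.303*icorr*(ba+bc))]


Apply the Stern-Geary equation: Rp = ba*bc / (2.303*icorr*(ba+bc))
ba*bc = 0.071*0.098 = 0.006958
ba+bc = 0.169; 2.303*icorr*(ba+bc) = 2.303*5.109×10^-4*0.169 = 1.9884586×10^-4
Rp = 0.006958 / 1.9884586×10^-4 = 35.0 ohm*cm^2

35.0 ohm*cm^2


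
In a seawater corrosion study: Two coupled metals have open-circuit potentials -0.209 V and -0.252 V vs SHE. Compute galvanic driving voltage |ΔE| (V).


Driving voltage is the absolute potential difference.
|ΔE| = |-0.209 − (-0.252)| = 0.043 V

0.043 V


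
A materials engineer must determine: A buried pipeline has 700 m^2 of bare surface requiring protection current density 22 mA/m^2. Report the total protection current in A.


I = area * current density, then convert mA → A (÷1000)
I = 700 * 22 / 1000 = 15.4 A

15.4 A


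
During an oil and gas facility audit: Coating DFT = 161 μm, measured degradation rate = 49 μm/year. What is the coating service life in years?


Service life = thickness / degradation rate
Life = 161 / 49 = 3.3 years

3.3 years


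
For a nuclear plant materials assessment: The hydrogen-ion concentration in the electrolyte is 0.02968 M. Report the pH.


pH = −log10[H+]
pH = −log10(0.02968) = 1.53

1.53


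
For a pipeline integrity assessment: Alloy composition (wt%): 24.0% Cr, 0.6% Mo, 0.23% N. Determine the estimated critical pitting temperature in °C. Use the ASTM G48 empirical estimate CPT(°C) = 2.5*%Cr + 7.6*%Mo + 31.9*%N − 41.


Apply the ASTM G48 empirical CPT estimate: CPT(°C) = 2.5*%Cr + 7.6*%Mo + 31.9*%N − 41
2.5*24.0 = 60; 7.6*0.6 = 4.56; 31.9*0.23 = 7.337
CPT = 60 + 4.56 + 7.337 − 41 = 30.897 °C
Rounded to 0.1 °C: CPT ≈ 30.9 °C

30.9 °C


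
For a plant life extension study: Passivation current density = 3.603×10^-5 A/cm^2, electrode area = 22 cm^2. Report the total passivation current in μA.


I = i_pass * A, then convert A → μA (×10^6)
I = 3.603×10^-5 * 22 * 10^6 = 792.66 μA

792.66 μA


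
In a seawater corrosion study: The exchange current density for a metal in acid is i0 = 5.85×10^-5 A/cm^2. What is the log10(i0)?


i0 = 5.85×10^-5 A/cm^2
log10(i0) = -4.233

-4.233


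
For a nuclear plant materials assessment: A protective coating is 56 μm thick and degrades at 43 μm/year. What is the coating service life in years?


Service life = thickness / degradation rate
Life = 56 / 43 = 1.3 years

1.3 years


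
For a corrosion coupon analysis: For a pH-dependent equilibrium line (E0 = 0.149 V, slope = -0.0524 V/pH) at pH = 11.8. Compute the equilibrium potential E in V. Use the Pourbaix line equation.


Apply the Pourbaix line equation: E = E0 + slope*pH
E = 0.149 + (-0.0524)*11.8 = 0.149 + (-0.61832) = -0.46932 V
Rounded to 3 decimal places: E = -0.469 V

-0.469 V


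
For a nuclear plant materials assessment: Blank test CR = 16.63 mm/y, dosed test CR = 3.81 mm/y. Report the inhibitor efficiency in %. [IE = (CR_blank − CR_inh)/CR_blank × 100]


Apply the inhibitor-efficiency definition: IE = (CR_blank − CR_inh)/CR_blank × 100
IE = (16.63 − 3.81) / 16.63 × 100
IE = 12.82 / 16.63 × 100 = 77.1 %

77.1 %


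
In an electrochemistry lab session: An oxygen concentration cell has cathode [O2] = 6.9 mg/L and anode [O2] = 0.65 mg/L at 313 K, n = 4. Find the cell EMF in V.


Apply the Nernst concentration-cell relation: E = (RT/nF)*ln(C_cathode/C_anode)
RT/nF = 8.314*313/(4*96485) = 0.00674271 V
ln(6.9/0.65) = 2.3623
E = 0.00674271 * 2.3623 = 0.01593 V

0.01593 V


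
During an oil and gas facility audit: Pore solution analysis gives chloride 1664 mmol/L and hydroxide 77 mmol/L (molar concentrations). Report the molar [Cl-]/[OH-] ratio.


Threshold parameter = [Cl-] / [OH-] (molar basis; both in mmol/L, so units cancel)
Ratio = 1664 / 77 = 21.61

21.61


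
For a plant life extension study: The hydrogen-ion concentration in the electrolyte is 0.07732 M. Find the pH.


pH = −log10[H+]
pH = −log10(0.07732) = 1.11

1.11


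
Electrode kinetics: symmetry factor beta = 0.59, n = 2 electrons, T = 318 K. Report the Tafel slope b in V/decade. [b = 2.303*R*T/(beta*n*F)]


Apply the Tafel slope relation: b = 2.303*R*T/(beta*n*F)
Numerator: 2.303 * 8.314 * 318 = 6088.79
Denominator: 0.59 * 2 * 96485 = 113852.3
b = 6088.79 / 113852.3 = 0.053 V/decade

0.053 V/decade


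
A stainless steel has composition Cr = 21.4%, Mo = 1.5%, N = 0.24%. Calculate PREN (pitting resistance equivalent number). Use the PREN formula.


Apply the PREN formula: PREN = Cr + 3.3*Mo + 16*N
PREN = 21.4 + 3.3*1.5 + 16*0.24
PREN = 21.4 + 4.95 + 3.84 = 30.19

30.19


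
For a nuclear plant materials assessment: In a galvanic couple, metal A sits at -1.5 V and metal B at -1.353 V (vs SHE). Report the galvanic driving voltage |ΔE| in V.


Driving voltage is the absolute potential difference.
|ΔE| = |-1.5 − (-1.353)| = 0.147 V

0.147 V


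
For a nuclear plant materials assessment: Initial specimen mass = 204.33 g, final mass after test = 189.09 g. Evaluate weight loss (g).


Weight loss = initial − final
WL = 204.33 − 189.09 = 15.24 g

15.24 g


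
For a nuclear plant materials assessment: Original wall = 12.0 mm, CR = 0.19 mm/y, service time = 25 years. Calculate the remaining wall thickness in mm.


Remaining wall = original − CR × time
t = 12.0 − 0.19*25 = 12.0 − 4.75 = 7.25 mm

7.25 mm


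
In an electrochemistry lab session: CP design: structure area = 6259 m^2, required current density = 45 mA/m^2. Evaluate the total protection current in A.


I = area * current density, then convert mA → A (÷1000)
I = 6259 * 45 / 1000 = 281.66 A

281.66 A


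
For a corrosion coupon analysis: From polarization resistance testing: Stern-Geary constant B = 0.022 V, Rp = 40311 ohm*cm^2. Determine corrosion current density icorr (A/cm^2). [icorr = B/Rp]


Apply the Stern-Geary relation: icorr = B / Rp
icorr = 0.022 / 40311 = 5.458×10^-7 A/cm^2

5.458×10^-7 A/cm^2


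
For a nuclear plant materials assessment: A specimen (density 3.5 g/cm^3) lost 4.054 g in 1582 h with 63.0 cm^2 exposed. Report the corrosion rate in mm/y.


Apply the mm/y weight-loss relation: CR = 87600 * W / (D * A * T)
Numerator: 87600 * 4.054 = 355130.4
Denominator: 3.5 * 63.0 * 1582 = 348831.0
CR = 355130.4 / 348831.0 = 1.0181 mm/y

1.0181 mm/y


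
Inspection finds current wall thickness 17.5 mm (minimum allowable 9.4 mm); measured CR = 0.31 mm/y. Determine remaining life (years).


Apply the remaining-life relation: RL = (t_current − t_min) / CR
RL = (17.5 − 9.4) / 0.31 = 8.1 / 0.31 = 26.1 years

26.1 years


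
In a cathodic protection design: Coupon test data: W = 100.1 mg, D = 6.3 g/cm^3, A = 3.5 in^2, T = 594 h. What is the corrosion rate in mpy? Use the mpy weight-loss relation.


Apply the mpy weight-loss relation: CR = 534 * W / (D * A * T)
Numerator: 534 * 100.1 = 53453.4
Denominator: 6.3 * 3.5 * 594 = 13097.7
CR = 53453.4 / 13097.7 = 4.08113 mpy

4.08113 mpy


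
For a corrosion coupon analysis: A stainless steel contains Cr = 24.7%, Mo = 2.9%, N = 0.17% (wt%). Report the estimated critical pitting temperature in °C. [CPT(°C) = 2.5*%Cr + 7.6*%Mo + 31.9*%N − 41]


Apply the ASTM G48 empirical CPT estimate: CPT(°C) = 2.5*%Cr + 7.6*%Mo + 31.9*%N − 41
2.5*24.7 = 61.75; 7.6*2.9 = 22.04; 31.9*0.17 = 5.423
CPT = 61.75 + 22.04 + 5.423 − 41 = 48.213 °C
Rounded to 0.1 °C: CPT ≈ 48.2 °C

48.2 °C


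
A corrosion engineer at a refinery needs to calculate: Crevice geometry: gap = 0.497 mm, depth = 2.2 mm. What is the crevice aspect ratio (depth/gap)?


Aspect ratio = depth / gap
Ratio = 2.2 / 0.497 = 4.4

4.4


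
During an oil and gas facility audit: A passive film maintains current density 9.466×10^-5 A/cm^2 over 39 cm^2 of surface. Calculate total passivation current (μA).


I = i_pass * A, then convert A → μA (×10^6)
I = 9.466×10^-5 * 39 * 10^6 = 3691.74 μA

3691.74 μA


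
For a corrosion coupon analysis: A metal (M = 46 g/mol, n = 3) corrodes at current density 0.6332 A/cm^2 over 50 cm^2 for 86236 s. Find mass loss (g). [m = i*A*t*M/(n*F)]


Apply Faraday's law: m = i*A*t*M / (n*F)
Total charge passed Q = i*A*t = 0.6332*50*86236 = 2730231.76 C
m = Q*M/(n*F) = 2730231.76*46/(3*96485) = 433.887 g

433.887 g


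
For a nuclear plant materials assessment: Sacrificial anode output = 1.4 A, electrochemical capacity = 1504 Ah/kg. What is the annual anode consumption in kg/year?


Annual consumption = current * hours per year / capacity
Rate = 1.4 * 8760 / 1504 = 8.2 kg/year

8.2 kg/year


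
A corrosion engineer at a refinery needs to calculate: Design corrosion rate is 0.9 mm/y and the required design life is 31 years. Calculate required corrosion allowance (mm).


Corrosion allowance = CR × design life
CA = 0.9 * 31 = 27.9 mm

27.9 mm


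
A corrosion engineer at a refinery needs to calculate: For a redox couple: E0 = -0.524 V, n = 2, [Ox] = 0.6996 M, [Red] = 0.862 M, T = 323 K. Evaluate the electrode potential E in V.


Apply the Nernst equation: E = E0 + (RT/nF)*ln([Ox]/[Red])
Step 1: RT/nF = 8.314*323/(2*96485) = 0.01391627 V
Step 2: [Ox]/[Red] = 0.6996/0.862 = 0.811601
Step 3: ln(0.811601) = -0.208746
Step 4: correction = 0.01391627 * -0.208746 = -0.0029 V
E = -0.524 + -0.0029 = -0.5269 V

-0.5269 V


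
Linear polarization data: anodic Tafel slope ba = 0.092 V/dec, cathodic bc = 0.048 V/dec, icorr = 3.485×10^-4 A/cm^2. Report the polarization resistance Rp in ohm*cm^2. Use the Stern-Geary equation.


Apply the Stern-Geary equation: Rp = ba*bc / (2.303*icorr*(ba+bc))
ba*bc = 0.092*0.048 = 0.004416
ba+bc = 0.14; 2.303*icorr*(ba+bc) = 2.303*3.485×10^-4*0.14 = 1.1236337×10^-4
Rp = 0.004416 / 1.1236337×10^-4 = 39.3 ohm*cm^2

39.3 ohm*cm^2


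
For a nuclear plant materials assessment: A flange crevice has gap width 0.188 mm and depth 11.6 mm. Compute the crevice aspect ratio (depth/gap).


Aspect ratio = depth / gap
Ratio = 11.6 / 0.188 = 61.7

61.7


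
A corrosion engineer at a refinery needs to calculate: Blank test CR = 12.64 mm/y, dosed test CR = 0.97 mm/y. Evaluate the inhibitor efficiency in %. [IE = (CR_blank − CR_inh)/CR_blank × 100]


Apply the inhibitor-efficiency definition: IE = (CR_blank − CR_inh)/CR_blank × 100
IE = (12.64 − 0.97) / 12.64 × 100
IE = 11.67 / 12.64 × 100 = 92.3 %

92.3 %


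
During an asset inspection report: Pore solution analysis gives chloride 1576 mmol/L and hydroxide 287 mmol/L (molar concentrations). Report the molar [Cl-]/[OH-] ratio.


Threshold parameter = [Cl-] / [OH-] (molar basis; both in mmol/L, so units cancel)
Ratio = 1576 / 287 = 5.49

5.49


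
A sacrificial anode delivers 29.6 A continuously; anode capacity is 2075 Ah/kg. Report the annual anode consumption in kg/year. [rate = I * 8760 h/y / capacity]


Annual consumption = current * hours per year / capacity
Rate = 29.6 * 8760 / 2075 = 125.0 kg/year

125.0 kg/year


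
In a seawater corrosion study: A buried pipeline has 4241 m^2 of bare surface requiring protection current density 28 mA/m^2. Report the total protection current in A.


I = area * current density, then convert mA → A (÷1000)
I = 4241 * 28 / 1000 = 118.75 A

118.75 A


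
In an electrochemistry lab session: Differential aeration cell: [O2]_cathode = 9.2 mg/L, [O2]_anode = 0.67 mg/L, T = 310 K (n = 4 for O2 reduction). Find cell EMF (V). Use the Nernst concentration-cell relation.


Apply the Nernst concentration-cell relation: E = (RT/nF)*ln(C_cathode/C_anode)
RT/nF = 8.314*310/(4*96485) = 0.00667808 V
ln(9.2/0.67) = 2.61968
E = 0.00667808 * 2.61968 = 0.01749 V

0.01749 V


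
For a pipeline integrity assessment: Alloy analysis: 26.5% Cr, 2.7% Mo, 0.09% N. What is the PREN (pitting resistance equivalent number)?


Apply the PREN formula: PREN = Cr + 3.3*Mo + 16*N
PREN = 26.5 + 3.3*2.7 + 16*0.09
PREN = 26.5 + 8.91 + 1.44 = 36.85

36.85


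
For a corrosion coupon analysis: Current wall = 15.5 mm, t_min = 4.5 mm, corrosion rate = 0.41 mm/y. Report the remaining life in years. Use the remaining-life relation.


Apply the remaining-life relation: RL = (t_current − t_min) / CR
RL = (15.5 − 4.5) / 0.41 = 11.0 / 0.41 = 26.8 years

26.8 years


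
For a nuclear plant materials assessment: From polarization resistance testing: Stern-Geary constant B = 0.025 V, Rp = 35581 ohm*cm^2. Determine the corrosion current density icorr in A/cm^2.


Apply the Stern-Geary relation: icorr = B / Rp
icorr = 0.025 / 35581 = 7.026×10^-7 A/cm^2

7.026×10^-7 A/cm^2


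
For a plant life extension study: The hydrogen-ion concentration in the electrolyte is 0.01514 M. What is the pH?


pH = −log10[H+]
pH = −log10(0.01514) = 1.82

1.82


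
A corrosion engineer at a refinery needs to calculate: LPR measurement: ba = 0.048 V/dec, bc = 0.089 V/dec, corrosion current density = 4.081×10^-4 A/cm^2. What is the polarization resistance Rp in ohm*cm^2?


Apply the Stern-Geary equation: Rp = ba*bc / (2.303*icorr*(ba+bc))
ba*bc = 0.048*0.089 = 0.004272
ba+bc = 0.137; 2.303*icorr*(ba+bc) = 2.303*4.081×10^-4*0.137 = 1.2876004×10^-4
Rp = 0.004272 / 1.2876004×10^-4 = 33.2 ohm*cm^2

33.2 ohm*cm^2


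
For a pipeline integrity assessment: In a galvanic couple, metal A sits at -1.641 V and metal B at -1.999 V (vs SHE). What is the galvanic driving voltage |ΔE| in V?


Driving voltage is the absolute potential difference.
|ΔE| = |-1.641 − (-1.999)| = 0.358 V

0.358 V


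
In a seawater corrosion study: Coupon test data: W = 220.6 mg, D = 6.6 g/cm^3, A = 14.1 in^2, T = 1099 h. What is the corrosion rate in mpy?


Apply the mpy weight-loss relation: CR = 534 * W / (D * A * T)
Numerator: 534 * 220.6 = 117800.4
Denominator: 6.6 * 14.1 * 1099 = 102272.94
CR = 117800.4 / 102272.94 = 1.152 mpy

1.152 mpy


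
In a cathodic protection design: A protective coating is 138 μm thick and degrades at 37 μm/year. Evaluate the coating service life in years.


Service life = thickness / degradation rate
Life = 138 / 37 = 3.7 years

3.7 years


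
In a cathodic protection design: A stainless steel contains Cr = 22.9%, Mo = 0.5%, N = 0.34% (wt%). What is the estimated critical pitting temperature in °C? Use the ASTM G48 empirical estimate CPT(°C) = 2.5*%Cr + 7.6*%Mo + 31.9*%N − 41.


Apply the ASTM G48 empirical CPT estimate: CPT(°C) = 2.5*%Cr + 7.6*%Mo + 31.9*%N − 41
2.5*22.9 = 57.25; 7.6*0.5 = 3.8; 31.9*0.34 = 10.846
CPT = 57.25 + 3.8 + 10.846 − 41 = 30.896 °C
Rounded to 0.1 °C: CPT ≈ 30.9 °C

30.9 °C


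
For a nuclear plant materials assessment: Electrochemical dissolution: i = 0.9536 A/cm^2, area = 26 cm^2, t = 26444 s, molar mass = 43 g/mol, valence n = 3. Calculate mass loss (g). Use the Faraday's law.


Apply Faraday's law: m = i*A*t*M / (n*F)
Total charge passed Q = i*A*t = 0.9536*26*26444 = 655641.9584 C
m = Q*M/(n*F) = 655641.9584*43/(3*96485) = 97.3989 g

97.3989 g


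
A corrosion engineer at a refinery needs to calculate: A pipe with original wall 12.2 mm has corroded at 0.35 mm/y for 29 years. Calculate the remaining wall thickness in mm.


Remaining wall = original − CR × time
t = 12.2 − 0.35*29 = 12.2 − 10.15 = 2.05 mm

2.05 mm


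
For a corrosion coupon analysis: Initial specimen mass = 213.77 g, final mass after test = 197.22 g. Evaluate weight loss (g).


Weight loss = initial − final
WL = 213.77 − 197.22 = 16.55 g

16.55 g


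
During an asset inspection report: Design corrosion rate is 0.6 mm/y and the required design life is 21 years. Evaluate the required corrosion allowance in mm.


Corrosion allowance = CR × design life
CA = 0.6 * 21 = 12.6 mm

12.6 mm


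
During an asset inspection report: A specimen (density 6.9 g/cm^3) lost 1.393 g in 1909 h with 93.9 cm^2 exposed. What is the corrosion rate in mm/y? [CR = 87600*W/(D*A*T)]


Apply the mm/y weight-loss relation: CR = 87600 * W / (D * A * T)
Numerator: 87600 * 1.393 = 122026.8
Denominator: 6.9 * 93.9 * 1909 = 1236860.19
CR = 122026.8 / 1236860.19 = 0.098659 mm/y

0.098659 mm/y


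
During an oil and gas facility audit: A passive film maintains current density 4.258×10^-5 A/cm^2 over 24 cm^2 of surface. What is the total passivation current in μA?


I = i_pass * A, then convert A → μA (×10^6)
I = 4.258×10^-5 * 24 * 10^6 = 1021.92 μA

1021.92 μA


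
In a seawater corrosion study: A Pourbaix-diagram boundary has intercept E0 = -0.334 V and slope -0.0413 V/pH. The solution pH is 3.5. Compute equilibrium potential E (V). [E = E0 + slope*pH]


Apply the Pourbaix line equation: E = E0 + slope*pH
E = -0.334 + (-0.0413)*3.5 = -0.334 + (-0.14455) = -0.47855 V
Rounded to 4 decimal places: E = -0.4786 V

-0.4786 V


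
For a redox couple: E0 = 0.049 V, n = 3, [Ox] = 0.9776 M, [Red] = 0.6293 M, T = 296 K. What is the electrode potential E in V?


Apply the Nernst equation: E = E0 + (RT/nF)*ln([Ox]/[Red])
Step 1: RT/nF = 8.314*296/(3*96485) = 0.00850199 V
Step 2: [Ox]/[Red] = 0.9776/0.6293 = 1.553472
Step 3: ln(1.553472) = 0.440492
Step 4: correction = 0.00850199 * 0.440492 = 0.0037 V
E = 0.049 + 0.0037 = 0.0527 V

0.0527 V


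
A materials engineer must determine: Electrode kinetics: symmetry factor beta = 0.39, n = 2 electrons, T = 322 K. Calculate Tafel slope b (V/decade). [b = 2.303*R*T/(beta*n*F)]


Apply the Tafel slope relation: b = 2.303*R*T/(beta*n*F)
Numerator: 2.303 * 8.314 * 322 = 6165.38
Denominator: 0.39 * 2 * 96485 = 75258.3
b = 6165.38 / 75258.3 = 0.082 V/decade

0.082 V/decade


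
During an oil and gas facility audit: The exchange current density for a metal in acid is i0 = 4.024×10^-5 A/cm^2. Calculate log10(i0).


i0 = 4.024×10^-5 A/cm^2
log10(i0) = -4.395

-4.395


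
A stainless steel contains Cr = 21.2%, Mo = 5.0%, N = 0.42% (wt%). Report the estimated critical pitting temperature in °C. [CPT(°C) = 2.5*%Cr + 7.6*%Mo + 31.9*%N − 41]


Apply the ASTM G48 empirical CPT estimate: CPT(°C) = 2.5*%Cr + 7.6*%Mo + 31.9*%N − 41
2.5*21.2 = 53; 7.6*5.0 = 38; 31.9*0.42 = 13.398
CPT = 53 + 38 + 13.398 − 41 = 63.398 °C
Rounded to 0.1 °C: CPT ≈ 63.4 °C

63.4 °C


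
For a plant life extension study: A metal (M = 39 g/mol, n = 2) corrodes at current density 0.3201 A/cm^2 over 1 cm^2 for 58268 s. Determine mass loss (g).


Apply Faraday's law: m = i*A*t*M / (n*F)
Total charge passed Q = i*A*t = 0.3201*1*58268 = 18651.5868 C
m = Q*M/(n*F) = 18651.5868*39/(2*96485) = 3.7696 g

3.7696 g


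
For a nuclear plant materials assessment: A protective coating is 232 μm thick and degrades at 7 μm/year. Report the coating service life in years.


Service life = thickness / degradation rate
Life = 232 / 7 = 33.1 years

33.1 years


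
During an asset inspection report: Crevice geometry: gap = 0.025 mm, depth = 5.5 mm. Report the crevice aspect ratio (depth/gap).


Aspect ratio = depth / gap
Ratio = 5.5 / 0.025 = 220.0

220.0


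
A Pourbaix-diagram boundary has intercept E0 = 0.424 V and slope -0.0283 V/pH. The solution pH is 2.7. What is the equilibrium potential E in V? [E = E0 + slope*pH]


Apply the Pourbaix line equation: E = E0 + slope*pH
E = 0.424 + (-0.0283)*2.7 = 0.424 + (-0.07641) = 0.34759 V
Rounded to 3 decimal places: E = 0.348 V

0.348 V


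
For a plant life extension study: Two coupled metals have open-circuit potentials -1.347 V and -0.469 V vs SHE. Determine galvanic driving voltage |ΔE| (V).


Driving voltage is the absolute potential difference.
|ΔE| = |-1.347 − (-0.469)| = 0.878 V

0.878 V


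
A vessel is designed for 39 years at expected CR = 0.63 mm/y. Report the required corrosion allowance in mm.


Corrosion allowance = CR × design life
CA = 0.63 * 39 = 24.57 mm

24.57 mm


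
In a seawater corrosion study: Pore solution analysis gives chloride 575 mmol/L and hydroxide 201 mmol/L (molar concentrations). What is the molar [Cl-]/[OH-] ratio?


Threshold parameter = [Cl-] / [OH-] (molar basis; both in mmol/L, so units cancel)
Ratio = 575 / 201 = 2.86

2.86


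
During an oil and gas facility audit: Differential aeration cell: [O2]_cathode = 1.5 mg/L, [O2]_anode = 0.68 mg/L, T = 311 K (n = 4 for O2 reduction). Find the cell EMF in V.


Apply the Nernst concentration-cell relation: E = (RT/nF)*ln(C_cathode/C_anode)
RT/nF = 8.314*311/(4*96485) = 0.00669963 V
ln(1.5/0.68) = 0.79113
E = 0.00669963 * 0.79113 = 0.0053 V

0.0053 V


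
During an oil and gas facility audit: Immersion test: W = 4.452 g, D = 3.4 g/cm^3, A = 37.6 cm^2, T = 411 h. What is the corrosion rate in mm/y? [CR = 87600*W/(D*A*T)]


Apply the mm/y weight-loss relation: CR = 87600 * W / (D * A * T)
Numerator: 87600 * 4.452 = 389995.2
Denominator: 3.4 * 37.6 * 411 = 52542.24
CR = 389995.2 / 52542.24 = 7.4225 mm/y

7.4225 mm/y


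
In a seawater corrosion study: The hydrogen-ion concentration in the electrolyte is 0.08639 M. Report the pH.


pH = −log10[H+]
pH = −log10(0.08639) = 1.06

1.06


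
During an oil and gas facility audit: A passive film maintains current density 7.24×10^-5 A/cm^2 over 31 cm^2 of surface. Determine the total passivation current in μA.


I = i_pass * A, then convert A → μA (×10^6)
I = 7.24×10^-5 * 31 * 10^6 = 2244.4 μA

2244.4 μA


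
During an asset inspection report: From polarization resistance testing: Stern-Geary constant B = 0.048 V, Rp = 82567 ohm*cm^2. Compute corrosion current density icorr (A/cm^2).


Apply the Stern-Geary relation: icorr = B / Rp
icorr = 0.048 / 82567 = 5.813×10^-7 A/cm^2

5.813×10^-7 A/cm^2


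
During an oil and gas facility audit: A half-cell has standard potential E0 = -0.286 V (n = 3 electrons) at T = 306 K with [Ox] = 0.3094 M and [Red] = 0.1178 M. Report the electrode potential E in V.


Apply the Nernst equation: E = E0 + (RT/nF)*ln([Ox]/[Red])
Step 1: RT/nF = 8.314*306/(3*96485) = 0.00878922 V
Step 2: [Ox]/[Red] = 0.3094/0.1178 = 2.626486
Step 3: ln(2.626486) = 0.965647
Step 4: correction = 0.00878922 * 0.965647 = 0.008 V
E = -0.286 + 0.008 = -0.278 V

-0.278 V


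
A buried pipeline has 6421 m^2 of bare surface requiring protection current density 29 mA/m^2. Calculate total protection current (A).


I = area * current density, then convert mA → A (÷1000)
I = 6421 * 29 / 1000 = 186.21 A

186.21 A


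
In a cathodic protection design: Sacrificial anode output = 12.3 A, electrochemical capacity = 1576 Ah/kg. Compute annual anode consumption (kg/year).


Annual consumption = current * hours per year / capacity
Rate = 12.3 * 8760 / 1576 = 68.4 kg/year

68.4 kg/year


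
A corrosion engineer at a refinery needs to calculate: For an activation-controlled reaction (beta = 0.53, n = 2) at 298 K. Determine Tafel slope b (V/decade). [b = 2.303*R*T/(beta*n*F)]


Apply the Tafel slope relation: b = 2.303*R*T/(beta*n*F)
Numerator: 2.303 * 8.314 * 298 = 5705.85
Denominator: 0.53 * 2 * 96485 = 102274.1
b = 5705.85 / 102274.1 = 0.056 V/decade

0.056 V/decade


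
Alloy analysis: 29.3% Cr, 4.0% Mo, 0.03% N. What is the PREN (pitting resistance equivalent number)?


Apply the PREN formula: PREN = Cr + 3.3*Mo + 16*N
PREN = 29.3 + 3.3*4.0 + 16*0.03
PREN = 29.3 + 13.2 + 0.48 = 42.98

42.98


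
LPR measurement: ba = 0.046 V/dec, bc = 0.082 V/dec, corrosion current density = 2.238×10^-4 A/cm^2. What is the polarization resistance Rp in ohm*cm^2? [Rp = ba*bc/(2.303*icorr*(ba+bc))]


Apply the Stern-Geary equation: Rp = ba*bc / (2.303*icorr*(ba+bc))
ba*bc = 0.046*0.082 = 0.003772
ba+bc = 0.128; 2.303*icorr*(ba+bc) = 2.303*2.238×10^-4*0.128 = 6.5972659×10^-5
Rp = 0.003772 / 6.5972659×10^-5 = 57.18 ohm*cm^2

57.18 ohm*cm^2


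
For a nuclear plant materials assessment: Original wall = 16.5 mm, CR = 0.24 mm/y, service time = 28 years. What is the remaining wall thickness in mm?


Remaining wall = original − CR × time
t = 16.5 − 0.24*28 = 16.5 − 6.72 = 9.78 mm

9.78 mm


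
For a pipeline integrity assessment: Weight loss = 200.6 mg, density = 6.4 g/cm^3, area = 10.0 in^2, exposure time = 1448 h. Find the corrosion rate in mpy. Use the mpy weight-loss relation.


Apply the mpy weight-loss relation: CR = 534 * W / (D * A * T)
Numerator: 534 * 200.6 = 107120.4
Denominator: 6.4 * 10.0 * 1448 = 92672.0
CR = 107120.4 / 92672.0 = 1.15591 mpy

1.15591 mpy


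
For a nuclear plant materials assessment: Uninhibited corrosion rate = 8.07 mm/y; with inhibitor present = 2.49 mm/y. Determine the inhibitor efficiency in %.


Apply the inhibitor-efficiency definition: IE = (CR_blank − CR_inh)/CR_blank × 100
IE = (8.07 − 2.49) / 8.07 × 100
IE = 5.58 / 8.07 × 100 = 69.1 %

69.1 %


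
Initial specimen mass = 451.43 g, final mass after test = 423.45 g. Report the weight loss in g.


Weight loss = initial − final
WL = 451.43 − 423.45 = 27.98 g

27.98 g


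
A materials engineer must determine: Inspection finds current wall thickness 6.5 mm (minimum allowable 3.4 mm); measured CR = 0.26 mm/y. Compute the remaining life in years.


Apply the remaining-life relation: RL = (t_current − t_min) / CR
RL = (6.5 − 3.4) / 0.26 = 3.1 / 0.26 = 11.9 years

11.9 years


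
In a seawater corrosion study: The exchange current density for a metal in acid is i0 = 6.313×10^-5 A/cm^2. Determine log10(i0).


i0 = 6.313×10^-5 A/cm^2
log10(i0) = -4.2

-4.2


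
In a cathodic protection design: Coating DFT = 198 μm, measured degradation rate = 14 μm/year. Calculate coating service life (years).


Service life = thickness / degradation rate
Life = 198 / 14 = 14.1 years

14.1 years


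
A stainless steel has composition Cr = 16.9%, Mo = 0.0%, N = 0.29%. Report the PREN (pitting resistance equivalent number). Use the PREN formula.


Apply the PREN formula: PREN = Cr + 3.3*Mo + 16*N
PREN = 16.9 + 3.3*0.0 + 16*0.29
PREN = 16.9 + 0.0 + 4.64 = 21.54

21.54


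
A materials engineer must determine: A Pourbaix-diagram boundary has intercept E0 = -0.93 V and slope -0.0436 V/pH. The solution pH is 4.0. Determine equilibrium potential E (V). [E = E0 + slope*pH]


Apply the Pourbaix line equation: E = E0 + slope*pH
E = -0.93 + (-0.0436)*4.0 = -0.93 + (-0.1744) = -1.1044 V
Rounded to 3 decimal places: E = -1.104 V

-1.104 V


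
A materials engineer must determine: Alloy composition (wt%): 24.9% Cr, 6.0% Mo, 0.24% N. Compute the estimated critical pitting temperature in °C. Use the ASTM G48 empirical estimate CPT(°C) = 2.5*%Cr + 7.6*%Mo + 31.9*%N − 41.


Apply the ASTM G48 empirical CPT estimate: CPT(°C) = 2.5*%Cr + 7.6*%Mo + 31.9*%N − 41
2.5*24.9 = 62.25; 7.6*6.0 = 45.6; 31.9*0.24 = 7.656
CPT = 62.25 + 45.6 + 7.656 − 41 = 74.506 °C
Rounded to 0.1 °C: CPT ≈ 74.5 °C

74.5 °C


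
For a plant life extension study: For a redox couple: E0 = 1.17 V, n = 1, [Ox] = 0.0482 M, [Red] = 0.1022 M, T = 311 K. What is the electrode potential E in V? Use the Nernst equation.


Apply the Nernst equation: E = E0 + (RT/nF)*ln([Ox]/[Red])
Step 1: RT/nF = 8.314*311/(1*96485) = 0.02679851 V
Step 2: [Ox]/[Red] = 0.0482/0.1022 = 0.471624
Step 3: ln(0.471624) = -0.751573
Step 4: correction = 0.02679851 * -0.751573 = -0.0201 V
E = 1.17 + -0.0201 = 1.1499 V

1.1499 V


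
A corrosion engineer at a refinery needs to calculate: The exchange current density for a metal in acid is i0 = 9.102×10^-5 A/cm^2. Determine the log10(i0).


i0 = 9.102×10^-5 A/cm^2
log10(i0) = -4.041

-4.041


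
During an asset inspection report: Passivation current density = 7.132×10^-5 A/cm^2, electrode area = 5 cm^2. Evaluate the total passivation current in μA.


I = i_pass * A, then convert A → μA (×10^6)
I = 7.132×10^-5 * 5 * 10^6 = 356.6 μA

356.6 μA


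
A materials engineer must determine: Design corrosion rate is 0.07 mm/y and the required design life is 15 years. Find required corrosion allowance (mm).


Corrosion allowance = CR × design life
CA = 0.07 * 15 = 1.05 mm

1.05 mm


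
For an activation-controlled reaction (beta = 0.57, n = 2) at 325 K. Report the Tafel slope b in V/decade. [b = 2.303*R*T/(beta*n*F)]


Apply the Tafel slope relation: b = 2.303*R*T/(beta*n*F)
Numerator: 2.303 * 8.314 * 325 = 6222.82
Denominator: 0.57 * 2 * 96485 = 109992.9
b = 6222.82 / 109992.9 = 0.0566 V/decade

0.0566 V/decade


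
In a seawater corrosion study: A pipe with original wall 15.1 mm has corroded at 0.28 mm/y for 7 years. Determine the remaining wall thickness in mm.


Remaining wall = original − CR × time
t = 15.1 − 0.28*7 = 15.1 − 1.96 = 13.14 mm

13.14 mm


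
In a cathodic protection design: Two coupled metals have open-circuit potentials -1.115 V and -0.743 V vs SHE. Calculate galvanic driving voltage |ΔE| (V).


Driving voltage is the absolute potential difference.
|ΔE| = |-1.115 − (-0.743)| = 0.372 V

0.372 V


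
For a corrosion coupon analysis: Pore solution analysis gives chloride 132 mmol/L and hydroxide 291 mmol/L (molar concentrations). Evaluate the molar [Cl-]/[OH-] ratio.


Threshold parameter = [Cl-] / [OH-] (molar basis; both in mmol/L, so units cancel)
Ratio = 132 / 291 = 0.45

0.45


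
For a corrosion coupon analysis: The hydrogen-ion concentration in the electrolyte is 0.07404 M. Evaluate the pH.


pH = −log10[H+]
pH = −log10(0.07404) = 1.13

1.13


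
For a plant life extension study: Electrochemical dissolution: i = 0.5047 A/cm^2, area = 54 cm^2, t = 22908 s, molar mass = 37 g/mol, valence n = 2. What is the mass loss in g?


Apply Faraday's law: m = i*A*t*M / (n*F)
Total charge passed Q = i*A*t = 0.5047*54*22908 = 624330.0504 C
m = Q*M/(n*F) = 624330.0504*37/(2*96485) = 119.7088 g

119.7088 g


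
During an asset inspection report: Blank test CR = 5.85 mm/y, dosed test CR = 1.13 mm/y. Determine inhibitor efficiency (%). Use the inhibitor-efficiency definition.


Apply the inhibitor-efficiency definition: IE = (CR_blank − CR_inh)/CR_blank × 100
IE = (5.85 − 1.13) / 5.85 × 100
IE = 4.72 / 5.85 × 100 = 80.7 %

80.7 %


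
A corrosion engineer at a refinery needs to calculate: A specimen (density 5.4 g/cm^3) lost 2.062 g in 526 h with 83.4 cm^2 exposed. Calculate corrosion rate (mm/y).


Apply the mm/y weight-loss relation: CR = 87600 * W / (D * A * T)
Numerator: 87600 * 2.062 = 180631.2
Denominator: 5.4 * 83.4 * 526 = 236889.36
CR = 180631.2 / 236889.36 = 0.762513 mm/y

0.762513 mm/y


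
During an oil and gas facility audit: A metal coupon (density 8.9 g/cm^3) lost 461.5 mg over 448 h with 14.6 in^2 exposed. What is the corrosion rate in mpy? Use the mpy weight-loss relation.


Apply the mpy weight-loss relation: CR = 534 * W / (D * A * T)
Numerator: 534 * 461.5 = 246441.0
Denominator: 8.9 * 14.6 * 448 = 58213.12
CR = 246441.0 / 58213.12 = 4.23343 mpy

4.23343 mpy


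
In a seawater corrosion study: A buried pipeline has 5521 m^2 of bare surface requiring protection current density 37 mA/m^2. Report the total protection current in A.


I = area * current density, then convert mA → A (÷1000)
I = 5521 * 37 / 1000 = 204.28 A

204.28 A


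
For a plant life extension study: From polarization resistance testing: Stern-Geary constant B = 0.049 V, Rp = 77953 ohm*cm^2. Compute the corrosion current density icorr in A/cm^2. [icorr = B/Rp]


Apply the Stern-Geary relation: icorr = B / Rp
icorr = 0.049 / 77953 = 6.286×10^-7 A/cm^2

6.286×10^-7 A/cm^2


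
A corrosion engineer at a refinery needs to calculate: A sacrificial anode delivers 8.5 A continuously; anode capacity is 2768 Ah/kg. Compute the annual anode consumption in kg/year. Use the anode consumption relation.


Annual consumption = current * hours per year / capacity
Rate = 8.5 * 8760 / 2768 = 26.9 kg/year

26.9 kg/year


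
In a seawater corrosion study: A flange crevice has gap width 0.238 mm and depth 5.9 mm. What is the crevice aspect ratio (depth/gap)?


Aspect ratio = depth / gap
Ratio = 5.9 / 0.238 = 24.8

24.8


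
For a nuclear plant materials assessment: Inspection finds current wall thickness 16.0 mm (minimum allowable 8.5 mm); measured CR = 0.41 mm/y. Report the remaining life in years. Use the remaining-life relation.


Apply the remaining-life relation: RL = (t_current − t_min) / CR
RL = (16.0 − 8.5) / 0.41 = 7.5 / 0.41 = 18.3 years

18.3 years


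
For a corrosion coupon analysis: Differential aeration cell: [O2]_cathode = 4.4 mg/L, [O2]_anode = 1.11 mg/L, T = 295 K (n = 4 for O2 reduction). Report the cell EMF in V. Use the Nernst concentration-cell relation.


Apply the Nernst concentration-cell relation: E = (RT/nF)*ln(C_cathode/C_anode)
RT/nF = 8.314*295/(4*96485) = 0.00635495 V
ln(4.4/1.11) = 1.37724
E = 0.00635495 * 1.37724 = 0.00875 V

0.00875 V


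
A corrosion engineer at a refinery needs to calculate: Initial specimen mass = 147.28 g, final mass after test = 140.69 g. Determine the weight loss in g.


Weight loss = initial − final
WL = 147.28 − 140.69 = 6.59 g

6.59 g


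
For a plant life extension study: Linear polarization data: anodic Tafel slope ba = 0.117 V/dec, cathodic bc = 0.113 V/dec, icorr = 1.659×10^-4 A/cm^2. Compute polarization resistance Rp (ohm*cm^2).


Apply the Stern-Geary equation: Rp = ba*bc / (2.303*icorr*(ba+bc))
ba*bc = 0.117*0.113 = 0.013221
ba+bc = 0.23; 2.303*icorr*(ba+bc) = 2.303*1.659×10^-4*0.23 = 8.7875571×10^-5
Rp = 0.013221 / 8.7875571×10^-5 = 150.5 ohm*cm^2

150.5 ohm*cm^2


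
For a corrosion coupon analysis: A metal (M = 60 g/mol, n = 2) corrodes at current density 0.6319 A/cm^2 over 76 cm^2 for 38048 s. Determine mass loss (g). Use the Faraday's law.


Apply Faraday's law: m = i*A*t*M / (n*F)
Total charge passed Q = i*A*t = 0.6319*76*38048 = 1827232.3712 C
m = Q*M/(n*F) = 1827232.3712*60/(2*96485) = 568.13983 g

568.13983 g


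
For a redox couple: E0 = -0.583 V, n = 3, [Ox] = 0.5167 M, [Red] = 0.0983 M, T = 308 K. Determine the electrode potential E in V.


Apply the Nernst equation: E = E0 + (RT/nF)*ln([Ox]/[Red])
Step 1: RT/nF = 8.314*308/(3*96485) = 0.00884667 V
Step 2: [Ox]/[Red] = 0.5167/0.0983 = 5.256358
Step 3: ln(5.256358) = 1.659438
Step 4: correction = 0.00884667 * 1.659438 = 0.015 V
E = -0.583 + 0.015 = -0.568 V

-0.568 V


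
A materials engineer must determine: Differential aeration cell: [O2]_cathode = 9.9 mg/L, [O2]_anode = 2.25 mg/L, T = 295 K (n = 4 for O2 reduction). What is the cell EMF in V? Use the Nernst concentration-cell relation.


Apply the Nernst concentration-cell relation: E = (RT/nF)*ln(C_cathode/C_anode)
RT/nF = 8.314*295/(4*96485) = 0.00635495 V
ln(9.9/2.25) = 1.4816
E = 0.00635495 * 1.4816 = 0.00942 V

0.00942 V


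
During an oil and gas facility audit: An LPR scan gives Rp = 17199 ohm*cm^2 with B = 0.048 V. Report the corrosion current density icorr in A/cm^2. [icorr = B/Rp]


Apply the Stern-Geary relation: icorr = B / Rp
icorr = 0.048 / 17199 = 2.791×10^-6 A/cm^2

2.791×10^-6 A/cm^2


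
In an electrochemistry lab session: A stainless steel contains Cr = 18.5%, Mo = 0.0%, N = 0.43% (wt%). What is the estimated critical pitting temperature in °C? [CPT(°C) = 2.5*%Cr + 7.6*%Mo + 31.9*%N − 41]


Apply the ASTM G48 empirical CPT estimate: CPT(°C) = 2.5*%Cr + 7.6*%Mo + 31.9*%N − 41
2.5*18.5 = 46.25; 7.6*0.0 = 0; 31.9*0.43 = 13.717
CPT = 46.25 + 0 + 13.717 − 41 = 18.967 °C
Rounded to 0.1 °C: CPT ≈ 19.0 °C

19.0 °C


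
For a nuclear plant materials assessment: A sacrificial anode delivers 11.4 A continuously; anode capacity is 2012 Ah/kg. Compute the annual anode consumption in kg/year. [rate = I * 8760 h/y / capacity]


Annual consumption = current * hours per year / capacity
Rate = 11.4 * 8760 / 2012 = 49.6 kg/year

49.6 kg/year
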